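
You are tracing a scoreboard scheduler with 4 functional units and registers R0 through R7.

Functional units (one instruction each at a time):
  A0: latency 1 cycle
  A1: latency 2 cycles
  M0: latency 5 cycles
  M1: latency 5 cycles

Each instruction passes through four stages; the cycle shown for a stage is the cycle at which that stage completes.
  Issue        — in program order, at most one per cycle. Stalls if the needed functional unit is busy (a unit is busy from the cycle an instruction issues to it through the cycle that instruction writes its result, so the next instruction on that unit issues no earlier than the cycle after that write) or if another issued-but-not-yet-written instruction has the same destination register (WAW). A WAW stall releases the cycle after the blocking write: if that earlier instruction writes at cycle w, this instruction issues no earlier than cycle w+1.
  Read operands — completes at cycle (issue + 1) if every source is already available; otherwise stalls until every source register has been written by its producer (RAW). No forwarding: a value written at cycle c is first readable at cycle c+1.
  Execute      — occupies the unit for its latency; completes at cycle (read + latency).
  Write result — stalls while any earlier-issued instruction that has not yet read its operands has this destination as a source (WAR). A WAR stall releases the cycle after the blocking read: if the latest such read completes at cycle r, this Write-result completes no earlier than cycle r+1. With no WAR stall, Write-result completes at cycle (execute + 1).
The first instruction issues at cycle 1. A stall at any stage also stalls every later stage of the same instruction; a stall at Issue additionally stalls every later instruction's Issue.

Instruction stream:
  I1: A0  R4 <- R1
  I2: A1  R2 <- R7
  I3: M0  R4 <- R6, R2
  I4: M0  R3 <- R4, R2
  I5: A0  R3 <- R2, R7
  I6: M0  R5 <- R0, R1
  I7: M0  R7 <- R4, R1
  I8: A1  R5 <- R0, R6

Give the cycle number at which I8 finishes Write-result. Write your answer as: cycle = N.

I1 -> (1, 2, 3, 4)
I2 -> (2, 3, 5, 6)
I3 -> (5, 7, 12, 13)  // WAW R4: wait I1 write@4, RAW R2: wait I2 write@6
I4 -> (14, 15, 20, 21)  // struct: M0 busy until I3 writes@13
I5 -> (22, 23, 24, 25)  // WAW R3: wait I4 write@21
I6 -> (23, 24, 29, 30)
I7 -> (31, 32, 37, 38)  // struct: M0 busy until I6 writes@30
I8 -> (32, 33, 35, 36)

cycle = 36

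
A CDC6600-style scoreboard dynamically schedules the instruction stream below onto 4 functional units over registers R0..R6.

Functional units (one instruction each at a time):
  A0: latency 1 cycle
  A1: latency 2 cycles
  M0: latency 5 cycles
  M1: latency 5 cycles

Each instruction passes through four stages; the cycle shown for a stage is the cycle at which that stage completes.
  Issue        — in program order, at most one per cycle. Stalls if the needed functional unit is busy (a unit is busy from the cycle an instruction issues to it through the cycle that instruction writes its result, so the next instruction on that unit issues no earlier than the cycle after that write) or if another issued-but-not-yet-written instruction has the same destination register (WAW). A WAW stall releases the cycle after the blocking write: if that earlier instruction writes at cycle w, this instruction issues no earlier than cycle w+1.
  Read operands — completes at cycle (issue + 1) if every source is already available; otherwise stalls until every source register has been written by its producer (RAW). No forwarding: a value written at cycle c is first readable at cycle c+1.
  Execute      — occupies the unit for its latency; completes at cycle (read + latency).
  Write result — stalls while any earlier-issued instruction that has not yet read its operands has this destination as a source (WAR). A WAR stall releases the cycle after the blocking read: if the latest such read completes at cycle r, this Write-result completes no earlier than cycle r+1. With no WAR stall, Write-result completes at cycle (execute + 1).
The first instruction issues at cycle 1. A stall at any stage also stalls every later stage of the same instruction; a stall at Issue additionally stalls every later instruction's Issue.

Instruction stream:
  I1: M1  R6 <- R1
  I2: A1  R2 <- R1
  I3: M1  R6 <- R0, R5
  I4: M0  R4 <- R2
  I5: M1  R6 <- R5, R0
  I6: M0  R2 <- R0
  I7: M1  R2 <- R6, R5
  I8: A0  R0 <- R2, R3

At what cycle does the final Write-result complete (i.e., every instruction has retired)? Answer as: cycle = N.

cycle = 36

I1: IS=1 RO=2 EX=7 WR=8
I2: IS=2 RO=3 EX=5 WR=6
I3: IS=9 RO=10 EX=15 WR=16  [struct: M1 busy until I1 writes@8]
I4: IS=10 RO=11 EX=16 WR=17
I5: IS=17 RO=18 EX=23 WR=24  [struct: M1 busy until I3 writes@16]
I6: IS=18 RO=19 EX=24 WR=25
I7: IS=26 RO=27 EX=32 WR=33  [WAW R2: wait I6 write@25]
I8: IS=27 RO=34 EX=35 WR=36  [RAW R2: wait I7 write@33]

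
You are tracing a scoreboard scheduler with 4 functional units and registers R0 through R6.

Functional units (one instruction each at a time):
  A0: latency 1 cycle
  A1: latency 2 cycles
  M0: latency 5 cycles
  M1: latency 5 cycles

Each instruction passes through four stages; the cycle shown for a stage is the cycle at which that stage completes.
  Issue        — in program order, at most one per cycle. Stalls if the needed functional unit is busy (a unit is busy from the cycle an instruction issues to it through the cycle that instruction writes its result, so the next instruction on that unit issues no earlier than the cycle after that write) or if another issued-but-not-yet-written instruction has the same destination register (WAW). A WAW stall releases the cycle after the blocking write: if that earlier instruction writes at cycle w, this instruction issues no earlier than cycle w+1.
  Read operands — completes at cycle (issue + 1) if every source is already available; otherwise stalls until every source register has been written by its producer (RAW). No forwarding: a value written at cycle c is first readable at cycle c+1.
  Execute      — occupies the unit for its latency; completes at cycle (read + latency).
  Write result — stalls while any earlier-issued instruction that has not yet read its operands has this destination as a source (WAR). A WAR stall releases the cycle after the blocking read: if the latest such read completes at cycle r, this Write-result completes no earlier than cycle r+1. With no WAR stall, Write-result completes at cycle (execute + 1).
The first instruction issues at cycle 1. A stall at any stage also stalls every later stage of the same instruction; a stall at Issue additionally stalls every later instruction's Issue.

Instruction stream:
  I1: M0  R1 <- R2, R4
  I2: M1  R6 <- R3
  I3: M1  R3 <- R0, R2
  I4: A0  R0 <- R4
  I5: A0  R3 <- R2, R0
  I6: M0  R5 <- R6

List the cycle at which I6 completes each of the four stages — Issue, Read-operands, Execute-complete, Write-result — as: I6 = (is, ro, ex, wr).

I6 = (19, 20, 25, 26)

[I1] 1/2/7/8
[I2] 2/3/8/9
[I3] 10/11/16/17  (struct: M1 busy until I2 writes@9)
[I4] 11/12/13/14
[I5] 18/19/20/21  (WAW R3: wait I3 write@17)
[I6] 19/20/25/26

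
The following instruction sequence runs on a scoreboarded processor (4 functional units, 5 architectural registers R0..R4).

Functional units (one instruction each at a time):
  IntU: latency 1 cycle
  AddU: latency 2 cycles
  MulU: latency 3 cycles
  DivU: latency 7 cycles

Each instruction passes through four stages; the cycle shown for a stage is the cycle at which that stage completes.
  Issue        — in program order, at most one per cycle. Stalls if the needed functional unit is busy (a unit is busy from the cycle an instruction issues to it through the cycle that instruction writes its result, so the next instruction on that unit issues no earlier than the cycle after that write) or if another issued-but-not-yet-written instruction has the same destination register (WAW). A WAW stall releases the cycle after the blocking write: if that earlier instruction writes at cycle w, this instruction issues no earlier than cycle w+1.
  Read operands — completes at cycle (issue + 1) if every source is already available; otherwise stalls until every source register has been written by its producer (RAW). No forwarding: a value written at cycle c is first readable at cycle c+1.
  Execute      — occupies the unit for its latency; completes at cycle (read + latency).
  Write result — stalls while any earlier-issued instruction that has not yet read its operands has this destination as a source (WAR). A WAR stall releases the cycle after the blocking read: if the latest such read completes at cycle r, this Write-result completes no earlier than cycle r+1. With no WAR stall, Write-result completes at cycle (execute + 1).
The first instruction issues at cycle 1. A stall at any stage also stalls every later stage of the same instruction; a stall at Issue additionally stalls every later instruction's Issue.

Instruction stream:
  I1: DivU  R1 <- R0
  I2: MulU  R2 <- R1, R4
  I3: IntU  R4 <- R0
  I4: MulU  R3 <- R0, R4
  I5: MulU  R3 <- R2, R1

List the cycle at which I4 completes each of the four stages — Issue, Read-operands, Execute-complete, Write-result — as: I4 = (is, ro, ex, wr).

I4 = (16, 17, 20, 21)

I1 -> (1, 2, 9, 10)
I2 -> (2, 11, 14, 15)  // RAW R1: wait I1 write@10
I3 -> (3, 4, 5, 12)  // WAR R4: wait I2 read@11
I4 -> (16, 17, 20, 21)  // struct: MulU busy until I2 writes@15
I5 -> (22, 23, 26, 27)  // struct: MulU busy until I4 writes@21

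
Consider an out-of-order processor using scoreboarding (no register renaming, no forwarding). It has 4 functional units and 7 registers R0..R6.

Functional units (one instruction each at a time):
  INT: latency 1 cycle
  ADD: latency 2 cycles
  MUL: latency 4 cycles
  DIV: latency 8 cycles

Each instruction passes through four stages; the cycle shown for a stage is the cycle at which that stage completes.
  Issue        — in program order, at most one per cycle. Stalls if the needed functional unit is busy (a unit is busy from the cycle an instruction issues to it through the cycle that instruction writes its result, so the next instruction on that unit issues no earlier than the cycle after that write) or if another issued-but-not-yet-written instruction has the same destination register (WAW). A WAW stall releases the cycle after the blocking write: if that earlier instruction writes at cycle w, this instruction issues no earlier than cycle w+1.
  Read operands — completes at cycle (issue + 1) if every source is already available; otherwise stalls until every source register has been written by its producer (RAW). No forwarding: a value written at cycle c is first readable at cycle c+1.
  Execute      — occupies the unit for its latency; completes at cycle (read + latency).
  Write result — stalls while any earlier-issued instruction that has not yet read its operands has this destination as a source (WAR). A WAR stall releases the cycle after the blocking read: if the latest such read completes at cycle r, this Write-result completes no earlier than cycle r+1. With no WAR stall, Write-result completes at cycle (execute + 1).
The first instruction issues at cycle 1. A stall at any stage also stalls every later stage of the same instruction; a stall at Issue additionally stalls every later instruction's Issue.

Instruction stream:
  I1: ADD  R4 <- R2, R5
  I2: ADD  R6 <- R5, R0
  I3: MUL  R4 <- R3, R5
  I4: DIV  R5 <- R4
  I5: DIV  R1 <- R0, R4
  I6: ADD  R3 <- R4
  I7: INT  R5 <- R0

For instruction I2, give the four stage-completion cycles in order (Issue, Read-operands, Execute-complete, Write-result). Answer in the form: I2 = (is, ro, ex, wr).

[I1] 1/2/4/5
[I2] 6/7/9/10  (struct: ADD busy until I1 writes@5)
[I3] 7/8/12/13
[I4] 8/14/22/23  (RAW R4: wait I3 write@13)
[I5] 24/25/33/34  (struct: DIV busy until I4 writes@23)
[I6] 25/26/28/29
[I7] 26/27/28/29

I2 = (6, 7, 9, 10)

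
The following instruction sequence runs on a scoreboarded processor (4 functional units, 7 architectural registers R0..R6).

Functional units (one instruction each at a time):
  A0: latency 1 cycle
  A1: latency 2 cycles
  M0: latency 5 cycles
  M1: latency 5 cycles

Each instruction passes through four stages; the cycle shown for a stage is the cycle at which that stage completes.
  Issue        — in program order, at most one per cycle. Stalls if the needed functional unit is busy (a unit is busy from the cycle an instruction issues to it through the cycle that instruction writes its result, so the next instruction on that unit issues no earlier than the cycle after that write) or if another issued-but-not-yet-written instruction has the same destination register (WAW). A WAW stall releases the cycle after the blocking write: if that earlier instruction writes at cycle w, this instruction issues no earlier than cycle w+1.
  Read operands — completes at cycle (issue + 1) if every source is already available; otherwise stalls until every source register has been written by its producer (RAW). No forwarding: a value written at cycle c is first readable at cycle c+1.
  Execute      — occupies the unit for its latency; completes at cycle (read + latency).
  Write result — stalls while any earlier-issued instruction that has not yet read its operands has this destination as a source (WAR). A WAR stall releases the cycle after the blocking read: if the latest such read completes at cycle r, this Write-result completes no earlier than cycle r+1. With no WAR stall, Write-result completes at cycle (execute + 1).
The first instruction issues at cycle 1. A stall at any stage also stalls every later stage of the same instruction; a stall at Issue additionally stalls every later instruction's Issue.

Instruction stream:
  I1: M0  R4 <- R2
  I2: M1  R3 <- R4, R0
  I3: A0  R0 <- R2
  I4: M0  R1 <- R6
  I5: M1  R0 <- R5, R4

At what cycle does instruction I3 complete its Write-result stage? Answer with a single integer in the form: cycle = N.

[I1] 1/2/7/8
[I2] 2/9/14/15  (RAW R4: wait I1 write@8)
[I3] 3/4/5/10  (WAR R0: wait I2 read@9)
[I4] 9/10/15/16  (struct: M0 busy until I1 writes@8)
[I5] 16/17/22/23  (struct: M1 busy until I2 writes@15)

cycle = 10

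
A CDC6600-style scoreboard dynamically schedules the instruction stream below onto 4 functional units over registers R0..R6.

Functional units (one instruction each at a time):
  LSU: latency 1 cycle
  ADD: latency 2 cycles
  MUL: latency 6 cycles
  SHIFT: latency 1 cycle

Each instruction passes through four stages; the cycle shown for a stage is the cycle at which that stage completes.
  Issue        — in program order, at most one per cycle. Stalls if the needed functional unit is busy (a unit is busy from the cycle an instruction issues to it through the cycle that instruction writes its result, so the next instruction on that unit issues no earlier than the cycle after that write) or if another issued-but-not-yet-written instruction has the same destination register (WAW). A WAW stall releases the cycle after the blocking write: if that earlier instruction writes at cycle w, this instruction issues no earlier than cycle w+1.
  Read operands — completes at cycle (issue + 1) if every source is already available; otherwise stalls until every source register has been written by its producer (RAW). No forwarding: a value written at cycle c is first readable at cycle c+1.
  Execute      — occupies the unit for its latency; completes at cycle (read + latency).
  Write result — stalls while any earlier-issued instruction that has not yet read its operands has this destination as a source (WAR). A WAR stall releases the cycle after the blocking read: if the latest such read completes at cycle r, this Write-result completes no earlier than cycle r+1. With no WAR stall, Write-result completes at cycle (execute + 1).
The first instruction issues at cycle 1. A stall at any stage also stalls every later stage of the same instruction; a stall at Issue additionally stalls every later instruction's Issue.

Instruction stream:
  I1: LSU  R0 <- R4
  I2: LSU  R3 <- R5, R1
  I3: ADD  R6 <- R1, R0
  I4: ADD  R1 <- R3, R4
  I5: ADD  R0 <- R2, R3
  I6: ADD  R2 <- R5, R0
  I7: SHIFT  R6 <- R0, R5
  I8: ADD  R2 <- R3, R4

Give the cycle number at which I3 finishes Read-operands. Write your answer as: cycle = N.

I1  is:1  ro:2  ex:3  wr:4
I2  is:5  ro:6  ex:7  wr:8  — struct: LSU busy until I1 writes@4
I3  is:6  ro:7  ex:9  wr:10
I4  is:11  ro:12  ex:14  wr:15  — struct: ADD busy until I3 writes@10
I5  is:16  ro:17  ex:19  wr:20  — struct: ADD busy until I4 writes@15
I6  is:21  ro:22  ex:24  wr:25  — struct: ADD busy until I5 writes@20
I7  is:22  ro:23  ex:24  wr:25
I8  is:26  ro:27  ex:29  wr:30  — struct: ADD busy until I6 writes@25

cycle = 7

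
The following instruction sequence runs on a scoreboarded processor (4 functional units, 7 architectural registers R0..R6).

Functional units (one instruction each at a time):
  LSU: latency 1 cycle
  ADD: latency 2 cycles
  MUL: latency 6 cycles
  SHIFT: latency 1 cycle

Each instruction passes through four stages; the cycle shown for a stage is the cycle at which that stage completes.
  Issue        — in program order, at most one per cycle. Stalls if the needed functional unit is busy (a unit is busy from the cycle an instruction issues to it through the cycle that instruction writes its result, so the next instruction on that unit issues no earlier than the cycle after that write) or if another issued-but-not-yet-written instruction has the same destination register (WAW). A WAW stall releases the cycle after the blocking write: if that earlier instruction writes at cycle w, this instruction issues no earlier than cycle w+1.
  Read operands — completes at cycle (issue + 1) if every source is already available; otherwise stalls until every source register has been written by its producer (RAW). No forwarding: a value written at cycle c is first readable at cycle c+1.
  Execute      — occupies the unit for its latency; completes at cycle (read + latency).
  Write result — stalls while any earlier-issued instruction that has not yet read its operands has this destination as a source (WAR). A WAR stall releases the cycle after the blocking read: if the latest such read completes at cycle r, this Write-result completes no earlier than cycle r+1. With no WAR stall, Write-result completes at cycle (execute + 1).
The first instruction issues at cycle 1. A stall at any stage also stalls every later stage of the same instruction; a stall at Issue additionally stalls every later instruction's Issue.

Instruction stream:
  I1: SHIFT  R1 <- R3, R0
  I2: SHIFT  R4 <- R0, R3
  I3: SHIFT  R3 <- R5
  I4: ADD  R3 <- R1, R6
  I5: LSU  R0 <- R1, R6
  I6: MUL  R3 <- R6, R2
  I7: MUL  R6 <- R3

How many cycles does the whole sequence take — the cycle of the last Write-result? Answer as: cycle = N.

1) issue 1, read 2, done 3, write 4
2) issue 5, read 6, done 7, write 8  <struct: SHIFT busy until I1 writes@4>
3) issue 9, read 10, done 11, write 12  <struct: SHIFT busy until I2 writes@8>
4) issue 13, read 14, done 16, write 17  <WAW R3: wait I3 write@12>
5) issue 14, read 15, done 16, write 17
6) issue 18, read 19, done 25, write 26  <WAW R3: wait I4 write@17>
7) issue 27, read 28, done 34, write 35  <struct: MUL busy until I6 writes@26>

cycle = 35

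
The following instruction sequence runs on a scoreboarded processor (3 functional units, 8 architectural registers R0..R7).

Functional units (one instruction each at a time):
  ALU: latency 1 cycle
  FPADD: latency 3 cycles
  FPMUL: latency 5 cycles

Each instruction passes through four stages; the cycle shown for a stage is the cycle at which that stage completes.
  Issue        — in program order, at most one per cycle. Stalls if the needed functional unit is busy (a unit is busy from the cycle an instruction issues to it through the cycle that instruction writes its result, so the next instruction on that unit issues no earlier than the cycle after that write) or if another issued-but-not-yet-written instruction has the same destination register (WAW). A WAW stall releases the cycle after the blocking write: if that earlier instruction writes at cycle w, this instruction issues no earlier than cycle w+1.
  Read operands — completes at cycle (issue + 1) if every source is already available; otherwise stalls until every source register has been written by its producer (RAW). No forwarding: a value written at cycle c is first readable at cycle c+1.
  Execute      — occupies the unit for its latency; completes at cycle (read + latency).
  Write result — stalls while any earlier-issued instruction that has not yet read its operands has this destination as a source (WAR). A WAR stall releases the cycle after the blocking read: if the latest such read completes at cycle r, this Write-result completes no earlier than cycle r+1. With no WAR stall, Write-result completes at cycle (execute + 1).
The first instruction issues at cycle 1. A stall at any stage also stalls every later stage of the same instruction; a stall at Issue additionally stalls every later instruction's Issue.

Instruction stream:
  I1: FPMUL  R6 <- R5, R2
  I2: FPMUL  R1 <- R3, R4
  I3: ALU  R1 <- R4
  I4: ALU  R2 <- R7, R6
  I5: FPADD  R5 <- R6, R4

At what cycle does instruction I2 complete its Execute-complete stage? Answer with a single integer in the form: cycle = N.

cycle = 15

I1  is:1  ro:2  ex:7  wr:8
I2  is:9  ro:10  ex:15  wr:16  — struct: FPMUL busy until I1 writes@8
I3  is:17  ro:18  ex:19  wr:20  — WAW R1: wait I2 write@16
I4  is:21  ro:22  ex:23  wr:24  — struct: ALU busy until I3 writes@20
I5  is:22  ro:23  ex:26  wr:27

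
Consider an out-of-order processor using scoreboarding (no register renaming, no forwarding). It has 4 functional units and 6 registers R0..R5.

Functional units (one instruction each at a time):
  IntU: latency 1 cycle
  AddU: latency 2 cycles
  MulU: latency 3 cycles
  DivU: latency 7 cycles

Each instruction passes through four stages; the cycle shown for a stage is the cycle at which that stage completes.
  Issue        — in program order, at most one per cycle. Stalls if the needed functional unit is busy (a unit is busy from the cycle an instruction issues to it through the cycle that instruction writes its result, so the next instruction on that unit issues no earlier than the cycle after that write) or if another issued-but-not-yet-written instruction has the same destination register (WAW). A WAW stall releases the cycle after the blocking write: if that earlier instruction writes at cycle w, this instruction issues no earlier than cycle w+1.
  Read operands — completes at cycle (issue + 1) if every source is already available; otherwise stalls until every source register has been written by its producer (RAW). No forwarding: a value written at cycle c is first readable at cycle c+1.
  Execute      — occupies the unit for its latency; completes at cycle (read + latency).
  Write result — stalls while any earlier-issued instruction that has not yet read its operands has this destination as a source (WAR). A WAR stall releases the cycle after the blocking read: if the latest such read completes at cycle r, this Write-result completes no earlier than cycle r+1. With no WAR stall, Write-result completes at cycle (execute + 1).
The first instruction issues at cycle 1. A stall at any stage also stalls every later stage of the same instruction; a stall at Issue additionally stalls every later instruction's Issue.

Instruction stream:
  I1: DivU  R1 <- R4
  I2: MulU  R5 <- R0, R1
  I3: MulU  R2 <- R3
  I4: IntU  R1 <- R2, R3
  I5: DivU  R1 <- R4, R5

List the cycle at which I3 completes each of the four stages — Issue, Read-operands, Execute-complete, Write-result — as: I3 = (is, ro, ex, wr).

I1  is:1  ro:2  ex:9  wr:10
I2  is:2  ro:11  ex:14  wr:15  — RAW R1: wait I1 write@10
I3  is:16  ro:17  ex:20  wr:21  — struct: MulU busy until I2 writes@15
I4  is:17  ro:22  ex:23  wr:24  — RAW R2: wait I3 write@21
I5  is:25  ro:26  ex:33  wr:34  — WAW R1: wait I4 write@24

I3 = (16, 17, 20, 21)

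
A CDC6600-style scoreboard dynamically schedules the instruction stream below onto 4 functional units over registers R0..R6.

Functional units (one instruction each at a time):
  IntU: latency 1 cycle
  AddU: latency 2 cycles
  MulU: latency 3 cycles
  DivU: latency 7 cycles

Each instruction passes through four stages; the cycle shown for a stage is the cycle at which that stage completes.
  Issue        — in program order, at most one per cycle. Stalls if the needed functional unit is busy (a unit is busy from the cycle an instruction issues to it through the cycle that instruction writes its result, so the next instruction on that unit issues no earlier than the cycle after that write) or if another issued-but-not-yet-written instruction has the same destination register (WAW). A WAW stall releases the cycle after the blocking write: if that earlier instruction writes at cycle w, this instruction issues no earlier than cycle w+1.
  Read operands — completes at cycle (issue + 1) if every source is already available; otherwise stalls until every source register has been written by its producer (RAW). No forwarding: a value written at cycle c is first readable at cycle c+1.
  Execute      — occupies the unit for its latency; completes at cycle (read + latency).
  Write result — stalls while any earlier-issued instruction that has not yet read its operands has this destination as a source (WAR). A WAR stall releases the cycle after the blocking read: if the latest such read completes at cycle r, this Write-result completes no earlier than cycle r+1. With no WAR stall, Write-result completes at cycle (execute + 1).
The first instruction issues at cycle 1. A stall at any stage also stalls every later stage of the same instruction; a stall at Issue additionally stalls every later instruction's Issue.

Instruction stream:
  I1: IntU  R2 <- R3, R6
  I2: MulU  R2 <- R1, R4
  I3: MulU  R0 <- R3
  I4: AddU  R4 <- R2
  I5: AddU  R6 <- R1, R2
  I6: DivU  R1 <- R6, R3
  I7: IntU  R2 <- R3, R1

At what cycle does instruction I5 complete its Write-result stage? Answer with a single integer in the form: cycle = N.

c1: I1 issues→IntU
c2: I1 reads
c3: I1 exec-done
c4: I1 writes R2
c5: I2 issues→MulU
c6: I2 reads
c9: I2 exec-done
c10: I2 writes R2
c11: I3 issues→MulU
c12: I3 reads, I4 issues→AddU
c13: I4 reads
c15: I3 exec-done, I4 exec-done
c16: I3 writes R0, I4 writes R4
c17: I5 issues→AddU
c18: I5 reads, I6 issues→DivU
c19: I7 issues→IntU
c20: I5 exec-done
c21: I5 writes R6
c22: I6 reads
c29: I6 exec-done
c30: I6 writes R1
c31: I7 reads
c32: I7 exec-done
c33: I7 writes R2

cycle = 21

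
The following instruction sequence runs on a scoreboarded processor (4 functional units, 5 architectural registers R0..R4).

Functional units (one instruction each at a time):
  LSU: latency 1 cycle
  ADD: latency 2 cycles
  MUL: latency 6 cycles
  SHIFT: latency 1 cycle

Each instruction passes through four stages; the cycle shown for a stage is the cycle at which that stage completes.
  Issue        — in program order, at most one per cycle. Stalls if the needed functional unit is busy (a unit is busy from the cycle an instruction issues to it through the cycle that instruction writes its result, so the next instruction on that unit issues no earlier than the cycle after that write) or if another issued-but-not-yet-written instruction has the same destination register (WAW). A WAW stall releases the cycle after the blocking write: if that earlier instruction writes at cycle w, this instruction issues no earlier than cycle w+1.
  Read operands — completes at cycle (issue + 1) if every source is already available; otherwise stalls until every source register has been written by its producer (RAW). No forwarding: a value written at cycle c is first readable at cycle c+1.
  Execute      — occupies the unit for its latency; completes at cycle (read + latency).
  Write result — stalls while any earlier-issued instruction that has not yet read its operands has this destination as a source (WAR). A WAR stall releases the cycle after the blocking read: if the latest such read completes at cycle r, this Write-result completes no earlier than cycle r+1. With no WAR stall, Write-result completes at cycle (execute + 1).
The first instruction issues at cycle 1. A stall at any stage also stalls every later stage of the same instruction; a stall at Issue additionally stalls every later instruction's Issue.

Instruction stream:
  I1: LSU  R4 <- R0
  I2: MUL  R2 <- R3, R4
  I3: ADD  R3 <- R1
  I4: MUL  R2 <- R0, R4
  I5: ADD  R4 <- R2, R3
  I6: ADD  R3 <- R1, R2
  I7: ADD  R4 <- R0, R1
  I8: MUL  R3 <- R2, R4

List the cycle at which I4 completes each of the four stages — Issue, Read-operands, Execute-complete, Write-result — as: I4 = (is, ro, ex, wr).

  I1 | 1 | 2 | 3 | 4
  I2 | 2 | 5 | 11 | 12   RAW R4: wait I1 write@4
  I3 | 3 | 4 | 6 | 7
  I4 | 13 | 14 | 20 | 21   struct: MUL busy until I2 writes@12
  I5 | 14 | 22 | 24 | 25   RAW R2: wait I4 write@21
  I6 | 26 | 27 | 29 | 30   struct: ADD busy until I5 writes@25
  I7 | 31 | 32 | 34 | 35   struct: ADD busy until I6 writes@30
  I8 | 32 | 36 | 42 | 43   RAW R4: wait I7 write@35

I4 = (13, 14, 20, 21)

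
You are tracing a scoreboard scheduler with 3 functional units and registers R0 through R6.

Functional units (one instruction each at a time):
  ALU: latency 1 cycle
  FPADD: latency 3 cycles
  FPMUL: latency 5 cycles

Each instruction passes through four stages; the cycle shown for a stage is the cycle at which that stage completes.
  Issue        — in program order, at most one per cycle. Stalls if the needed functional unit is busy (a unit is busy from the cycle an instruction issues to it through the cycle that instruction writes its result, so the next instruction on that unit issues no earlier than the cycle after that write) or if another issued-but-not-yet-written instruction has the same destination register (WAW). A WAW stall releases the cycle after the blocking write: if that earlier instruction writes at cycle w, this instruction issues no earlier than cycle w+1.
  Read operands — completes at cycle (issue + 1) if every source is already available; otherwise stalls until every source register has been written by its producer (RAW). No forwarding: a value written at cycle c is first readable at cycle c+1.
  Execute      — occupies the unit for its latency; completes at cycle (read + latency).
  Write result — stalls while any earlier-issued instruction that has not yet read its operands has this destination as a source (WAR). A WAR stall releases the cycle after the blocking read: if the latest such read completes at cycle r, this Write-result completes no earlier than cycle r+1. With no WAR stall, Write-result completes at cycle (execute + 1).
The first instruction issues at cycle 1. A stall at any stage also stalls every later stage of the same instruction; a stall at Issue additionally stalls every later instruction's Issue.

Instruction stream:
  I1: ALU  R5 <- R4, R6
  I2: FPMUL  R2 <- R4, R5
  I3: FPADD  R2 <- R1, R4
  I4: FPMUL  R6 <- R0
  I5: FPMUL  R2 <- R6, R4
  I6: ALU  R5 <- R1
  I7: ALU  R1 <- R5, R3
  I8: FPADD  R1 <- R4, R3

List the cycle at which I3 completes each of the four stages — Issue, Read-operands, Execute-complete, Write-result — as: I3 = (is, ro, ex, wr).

t=1  I1 dispatched to ALU
t=2  I1 operands ready | I2 dispatched to FPMUL
t=3  I1 complete
t=4  R5←I1
t=5  I2 operands ready
t=10  I2 complete
t=11  R2←I2
t=12  I3 dispatched to FPADD
t=13  I3 operands ready | I4 dispatched to FPMUL
t=14  I4 operands ready
t=16  I3 complete
t=17  R2←I3
t=19  I4 complete
t=20  R6←I4
t=21  I5 dispatched to FPMUL
t=22  I5 operands ready | I6 dispatched to ALU
t=23  I6 operands ready
t=24  I6 complete
t=25  R5←I6
t=26  I7 dispatched to ALU
t=27  I5 complete | I7 operands ready
t=28  R2←I5 | I7 complete
t=29  R1←I7
t=30  I8 dispatched to FPADD
t=31  I8 operands ready
t=34  I8 complete
t=35  R1←I8

I3 = (12, 13, 16, 17)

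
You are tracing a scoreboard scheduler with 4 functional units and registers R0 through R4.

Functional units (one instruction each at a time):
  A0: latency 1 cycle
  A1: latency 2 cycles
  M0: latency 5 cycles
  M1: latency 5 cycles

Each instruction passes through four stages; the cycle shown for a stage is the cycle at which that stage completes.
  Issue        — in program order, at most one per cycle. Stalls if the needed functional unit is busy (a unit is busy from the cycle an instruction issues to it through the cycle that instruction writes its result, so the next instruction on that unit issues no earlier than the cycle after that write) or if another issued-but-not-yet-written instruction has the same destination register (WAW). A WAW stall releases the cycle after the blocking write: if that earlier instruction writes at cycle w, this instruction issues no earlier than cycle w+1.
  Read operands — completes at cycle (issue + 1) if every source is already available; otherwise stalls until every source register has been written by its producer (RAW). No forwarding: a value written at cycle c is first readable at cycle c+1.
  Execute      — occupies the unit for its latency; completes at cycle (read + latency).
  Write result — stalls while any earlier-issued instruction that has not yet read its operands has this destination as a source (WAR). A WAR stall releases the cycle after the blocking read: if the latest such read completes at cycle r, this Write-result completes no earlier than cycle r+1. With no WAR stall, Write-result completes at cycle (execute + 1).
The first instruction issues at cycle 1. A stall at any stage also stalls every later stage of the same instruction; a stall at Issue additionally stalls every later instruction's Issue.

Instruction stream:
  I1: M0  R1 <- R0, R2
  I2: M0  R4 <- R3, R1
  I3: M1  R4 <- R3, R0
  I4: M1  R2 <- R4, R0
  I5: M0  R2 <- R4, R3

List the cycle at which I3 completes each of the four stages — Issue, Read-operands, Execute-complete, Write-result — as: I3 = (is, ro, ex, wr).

I1  is:1  ro:2  ex:7  wr:8
I2  is:9  ro:10  ex:15  wr:16  — struct: M0 busy until I1 writes@8
I3  is:17  ro:18  ex:23  wr:24  — WAW R4: wait I2 write@16
I4  is:25  ro:26  ex:31  wr:32  — struct: M1 busy until I3 writes@24
I5  is:33  ro:34  ex:39  wr:40  — WAW R2: wait I4 write@32

I3 = (17, 18, 23, 24)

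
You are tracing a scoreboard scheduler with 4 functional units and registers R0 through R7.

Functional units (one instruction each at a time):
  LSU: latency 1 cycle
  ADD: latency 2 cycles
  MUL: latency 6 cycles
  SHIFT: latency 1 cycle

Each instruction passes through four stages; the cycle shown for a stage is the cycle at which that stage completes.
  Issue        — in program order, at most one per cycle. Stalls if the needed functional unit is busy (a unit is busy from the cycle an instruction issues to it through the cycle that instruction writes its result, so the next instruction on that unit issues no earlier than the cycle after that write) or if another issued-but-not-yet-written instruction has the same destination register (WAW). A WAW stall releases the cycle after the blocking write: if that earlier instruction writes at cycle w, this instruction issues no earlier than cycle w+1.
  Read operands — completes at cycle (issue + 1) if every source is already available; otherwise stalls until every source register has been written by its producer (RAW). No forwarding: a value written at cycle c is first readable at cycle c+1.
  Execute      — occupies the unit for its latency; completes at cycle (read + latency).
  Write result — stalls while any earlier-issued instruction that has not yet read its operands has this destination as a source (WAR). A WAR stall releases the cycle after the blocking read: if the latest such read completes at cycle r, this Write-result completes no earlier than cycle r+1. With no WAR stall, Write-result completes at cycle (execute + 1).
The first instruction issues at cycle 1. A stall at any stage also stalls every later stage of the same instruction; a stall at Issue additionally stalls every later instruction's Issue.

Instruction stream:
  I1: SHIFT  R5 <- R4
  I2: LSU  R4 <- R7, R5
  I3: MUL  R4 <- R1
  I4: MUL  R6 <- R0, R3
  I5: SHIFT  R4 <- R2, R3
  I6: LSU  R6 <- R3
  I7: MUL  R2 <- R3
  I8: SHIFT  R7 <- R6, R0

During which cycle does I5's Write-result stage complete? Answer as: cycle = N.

I1 -> (1, 2, 3, 4)
I2 -> (2, 5, 6, 7)  // RAW R5: wait I1 write@4
I3 -> (8, 9, 15, 16)  // WAW R4: wait I2 write@7
I4 -> (17, 18, 24, 25)  // struct: MUL busy until I3 writes@16
I5 -> (18, 19, 20, 21)
I6 -> (26, 27, 28, 29)  // WAW R6: wait I4 write@25
I7 -> (27, 28, 34, 35)
I8 -> (28, 30, 31, 32)  // RAW R6: wait I6 write@29

cycle = 21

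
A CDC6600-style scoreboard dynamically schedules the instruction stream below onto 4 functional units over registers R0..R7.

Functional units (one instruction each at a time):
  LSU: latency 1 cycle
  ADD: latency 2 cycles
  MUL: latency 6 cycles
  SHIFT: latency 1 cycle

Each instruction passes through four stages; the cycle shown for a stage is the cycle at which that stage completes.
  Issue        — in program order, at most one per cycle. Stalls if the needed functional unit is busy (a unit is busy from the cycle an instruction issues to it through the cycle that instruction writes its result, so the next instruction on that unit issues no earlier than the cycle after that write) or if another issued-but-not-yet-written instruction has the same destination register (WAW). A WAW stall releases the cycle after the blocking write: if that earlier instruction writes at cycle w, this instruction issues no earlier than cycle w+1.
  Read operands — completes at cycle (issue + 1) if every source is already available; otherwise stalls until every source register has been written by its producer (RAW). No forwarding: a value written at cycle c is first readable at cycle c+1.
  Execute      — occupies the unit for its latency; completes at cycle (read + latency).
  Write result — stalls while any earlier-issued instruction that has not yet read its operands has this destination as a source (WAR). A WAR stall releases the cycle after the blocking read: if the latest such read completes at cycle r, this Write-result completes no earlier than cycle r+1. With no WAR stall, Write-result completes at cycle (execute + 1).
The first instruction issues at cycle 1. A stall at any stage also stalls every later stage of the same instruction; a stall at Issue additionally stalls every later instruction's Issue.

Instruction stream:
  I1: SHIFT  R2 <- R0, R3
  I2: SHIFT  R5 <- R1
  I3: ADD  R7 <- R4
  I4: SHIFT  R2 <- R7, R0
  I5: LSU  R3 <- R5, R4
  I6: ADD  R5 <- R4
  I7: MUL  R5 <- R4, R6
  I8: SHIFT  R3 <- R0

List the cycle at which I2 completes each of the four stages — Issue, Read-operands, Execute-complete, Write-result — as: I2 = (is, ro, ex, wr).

I2 = (5, 6, 7, 8)

c1: I1→SHIFT
c2: I1 RO
c3: I1 EX
c4: I1 WR R2
c5: I2→SHIFT
c6: I2 RO | I3→ADD
c7: I2 EX | I3 RO
c8: I2 WR R5
c9: I3 EX | I4→SHIFT
c10: I3 WR R7 | I5→LSU
c11: I4 RO | I5 RO | I6→ADD
c12: I4 EX | I5 EX | I6 RO
c13: I4 WR R2 | I5 WR R3
c14: I6 EX
c15: I6 WR R5
c16: I7→MUL
c17: I7 RO | I8→SHIFT
c18: I8 RO
c19: I8 EX
c20: I8 WR R3
c23: I7 EX
c24: I7 WR R5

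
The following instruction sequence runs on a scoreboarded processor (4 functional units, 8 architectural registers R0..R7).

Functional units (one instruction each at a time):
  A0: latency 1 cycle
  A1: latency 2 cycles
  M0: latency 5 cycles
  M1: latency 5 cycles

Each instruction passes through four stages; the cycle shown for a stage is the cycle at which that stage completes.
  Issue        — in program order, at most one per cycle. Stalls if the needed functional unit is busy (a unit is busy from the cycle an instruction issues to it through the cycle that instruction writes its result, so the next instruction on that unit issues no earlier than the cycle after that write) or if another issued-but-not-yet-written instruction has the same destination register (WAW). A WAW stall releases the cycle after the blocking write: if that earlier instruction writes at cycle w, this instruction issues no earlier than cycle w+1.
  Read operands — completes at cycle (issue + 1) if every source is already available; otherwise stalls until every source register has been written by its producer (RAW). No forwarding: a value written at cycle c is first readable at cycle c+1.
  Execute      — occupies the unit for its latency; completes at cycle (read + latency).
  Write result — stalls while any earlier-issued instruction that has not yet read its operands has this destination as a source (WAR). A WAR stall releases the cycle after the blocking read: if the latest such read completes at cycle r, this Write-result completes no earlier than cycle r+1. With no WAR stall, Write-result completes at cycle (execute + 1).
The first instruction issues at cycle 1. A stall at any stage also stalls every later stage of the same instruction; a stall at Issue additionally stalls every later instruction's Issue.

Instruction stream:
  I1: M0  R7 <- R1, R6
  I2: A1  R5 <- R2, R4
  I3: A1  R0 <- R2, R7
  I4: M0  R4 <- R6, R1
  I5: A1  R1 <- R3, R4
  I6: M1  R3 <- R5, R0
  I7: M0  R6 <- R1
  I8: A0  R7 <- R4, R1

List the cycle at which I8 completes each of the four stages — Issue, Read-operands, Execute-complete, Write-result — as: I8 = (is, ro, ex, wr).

I8 = (18, 21, 22, 23)

cycle 1: I1→M0
cycle 2: I1 RO · I2→A1
cycle 3: I2 RO
cycle 5: I2 EX
cycle 6: I2 WR R5
cycle 7: I1 EX · I3→A1
cycle 8: I1 WR R7
cycle 9: I3 RO · I4→M0
cycle 10: I4 RO
cycle 11: I3 EX
cycle 12: I3 WR R0
cycle 13: I5→A1
cycle 14: I6→M1
cycle 15: I4 EX · I6 RO
cycle 16: I4 WR R4
cycle 17: I5 RO · I7→M0
cycle 18: I8→A0
cycle 19: I5 EX
cycle 20: I5 WR R1 · I6 EX
cycle 21: I6 WR R3 · I7 RO · I8 RO
cycle 22: I8 EX
cycle 23: I8 WR R7
cycle 26: I7 EX
cycle 27: I7 WR R6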